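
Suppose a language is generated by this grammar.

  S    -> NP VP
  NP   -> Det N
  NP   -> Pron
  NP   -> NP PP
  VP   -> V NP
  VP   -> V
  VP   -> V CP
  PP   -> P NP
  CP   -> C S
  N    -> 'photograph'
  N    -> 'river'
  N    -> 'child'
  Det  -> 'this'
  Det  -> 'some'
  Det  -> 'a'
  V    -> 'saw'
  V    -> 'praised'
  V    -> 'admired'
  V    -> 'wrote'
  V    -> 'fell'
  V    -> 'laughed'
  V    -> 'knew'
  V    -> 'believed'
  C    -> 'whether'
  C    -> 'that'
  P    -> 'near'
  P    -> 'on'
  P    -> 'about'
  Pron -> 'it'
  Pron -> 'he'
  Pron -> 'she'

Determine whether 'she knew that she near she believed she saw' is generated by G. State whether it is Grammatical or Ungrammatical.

For S → NP VP, the only prefix that parses as NP is 'she', but the remainder 'knew that she near she believed she saw' is not a VP under these rules.

Ungrammatical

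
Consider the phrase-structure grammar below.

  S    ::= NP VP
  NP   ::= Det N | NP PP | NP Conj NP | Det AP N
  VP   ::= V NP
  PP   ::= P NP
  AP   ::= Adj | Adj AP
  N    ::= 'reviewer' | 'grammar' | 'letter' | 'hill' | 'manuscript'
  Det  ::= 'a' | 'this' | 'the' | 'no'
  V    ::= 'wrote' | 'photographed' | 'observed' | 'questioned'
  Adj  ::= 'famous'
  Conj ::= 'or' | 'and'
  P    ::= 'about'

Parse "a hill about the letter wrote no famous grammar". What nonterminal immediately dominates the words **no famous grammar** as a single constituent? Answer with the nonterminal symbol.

S
  NP
    NP
      Det: a
      N: hill
    PP
      P: about
      NP
        Det: the
        N: letter
  VP
    V: wrote
    NP
      Det: no
      AP
        Adj: famous
      N: grammar
The span 'no famous grammar' is the NP node built by NP → Det AP N.

NP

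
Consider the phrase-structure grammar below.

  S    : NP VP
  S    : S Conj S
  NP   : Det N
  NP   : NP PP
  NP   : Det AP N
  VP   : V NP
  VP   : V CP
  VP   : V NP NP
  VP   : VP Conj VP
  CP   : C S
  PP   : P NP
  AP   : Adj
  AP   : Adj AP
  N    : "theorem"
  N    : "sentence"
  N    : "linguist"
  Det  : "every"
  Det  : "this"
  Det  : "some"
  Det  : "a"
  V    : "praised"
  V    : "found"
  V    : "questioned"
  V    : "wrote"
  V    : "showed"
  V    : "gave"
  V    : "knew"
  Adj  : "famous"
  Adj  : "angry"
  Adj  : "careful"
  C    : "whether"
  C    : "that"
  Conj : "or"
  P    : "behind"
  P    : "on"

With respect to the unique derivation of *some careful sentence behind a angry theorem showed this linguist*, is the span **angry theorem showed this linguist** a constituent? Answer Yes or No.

No

[S [NP [NP [Det some] [AP [Adj careful]] [N sentence]] [PP [P behind] [NP [Det a] [AP [Adj angry]] [N theorem]]]] [VP [V showed] [NP [Det this] [N linguist]]]]
The smallest constituent containing 'angry theorem showed this linguist' is the S spanning 'some careful sentence behind a angry theorem showed this linguist'; no single node in the tree dominates exactly the given words.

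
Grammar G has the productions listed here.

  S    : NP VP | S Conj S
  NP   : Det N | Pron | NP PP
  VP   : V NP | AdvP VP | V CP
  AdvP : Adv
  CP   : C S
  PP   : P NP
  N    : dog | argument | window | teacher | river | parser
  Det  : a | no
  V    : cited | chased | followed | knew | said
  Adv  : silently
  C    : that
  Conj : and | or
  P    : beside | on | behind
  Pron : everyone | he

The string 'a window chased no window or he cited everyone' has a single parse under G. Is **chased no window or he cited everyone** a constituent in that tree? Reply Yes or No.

[S [S [NP [Det a] [N window]] [VP [V chased] [NP [Det no] [N window]]]] [Conj or] [S [NP [Pron he]] [VP [V cited] [NP [Pron everyone]]]]]
The smallest constituent containing 'chased no window or he cited everyone' is the S spanning 'a window chased no window or he cited everyone'; no single node in the tree dominates exactly the given words.

No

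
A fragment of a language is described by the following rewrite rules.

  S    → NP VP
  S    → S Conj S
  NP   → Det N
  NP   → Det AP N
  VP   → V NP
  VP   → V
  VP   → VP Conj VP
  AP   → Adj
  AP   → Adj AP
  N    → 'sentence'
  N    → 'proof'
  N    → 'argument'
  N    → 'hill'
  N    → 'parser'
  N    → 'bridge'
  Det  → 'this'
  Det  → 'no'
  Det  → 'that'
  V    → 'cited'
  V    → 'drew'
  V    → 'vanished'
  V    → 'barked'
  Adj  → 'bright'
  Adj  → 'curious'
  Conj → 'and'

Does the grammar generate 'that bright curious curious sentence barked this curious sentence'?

Grammatical

[S [NP [Det that] [AP [Adj bright] [AP [Adj curious] [AP [Adj curious]]]] [N sentence]] [VP [V barked] [NP [Det this] [AP [Adj curious]] [N sentence]]]]
The bracketing above is licensed at every node by one of the given productions, with S at the root.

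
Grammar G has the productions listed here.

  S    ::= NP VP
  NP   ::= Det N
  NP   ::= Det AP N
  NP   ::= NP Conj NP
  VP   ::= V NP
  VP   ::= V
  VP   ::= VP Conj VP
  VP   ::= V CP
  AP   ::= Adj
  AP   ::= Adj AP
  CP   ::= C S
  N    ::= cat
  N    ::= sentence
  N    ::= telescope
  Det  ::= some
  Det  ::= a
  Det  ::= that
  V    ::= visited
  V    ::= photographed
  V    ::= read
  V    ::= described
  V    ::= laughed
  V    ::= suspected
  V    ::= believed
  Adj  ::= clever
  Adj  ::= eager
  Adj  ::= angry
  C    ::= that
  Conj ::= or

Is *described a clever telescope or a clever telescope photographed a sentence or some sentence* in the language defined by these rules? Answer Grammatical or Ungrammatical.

For S → NP VP, no prefix of the string parses as an NP.

Ungrammatical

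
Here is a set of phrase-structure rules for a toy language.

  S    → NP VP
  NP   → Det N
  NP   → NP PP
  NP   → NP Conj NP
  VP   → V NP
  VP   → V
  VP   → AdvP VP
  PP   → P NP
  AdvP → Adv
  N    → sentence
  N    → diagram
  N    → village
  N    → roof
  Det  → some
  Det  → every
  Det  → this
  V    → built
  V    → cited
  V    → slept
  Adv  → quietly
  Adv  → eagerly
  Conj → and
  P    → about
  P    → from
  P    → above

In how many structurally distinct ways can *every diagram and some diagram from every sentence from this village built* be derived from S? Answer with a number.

5

Two of the 5 distinct bracketings:
[S [NP [NP [NP [Det every] [N diagram]] [Conj and] [NP [Det some] [N diagram]]] [PP [P from] [NP [NP [Det every] [N sentence]] [PP [P from] [NP [Det this] [N village]]]]]] [VP [V built]]]
[S [NP [NP [NP [NP [Det every] [N diagram]] [Conj and] [NP [Det some] [N diagram]]] [PP [P from] [NP [Det every] [N sentence]]]] [PP [P from] [NP [Det this] [N village]]]] [VP [V built]]]
The trees differ in how a recursive rule is bracketed over the same span.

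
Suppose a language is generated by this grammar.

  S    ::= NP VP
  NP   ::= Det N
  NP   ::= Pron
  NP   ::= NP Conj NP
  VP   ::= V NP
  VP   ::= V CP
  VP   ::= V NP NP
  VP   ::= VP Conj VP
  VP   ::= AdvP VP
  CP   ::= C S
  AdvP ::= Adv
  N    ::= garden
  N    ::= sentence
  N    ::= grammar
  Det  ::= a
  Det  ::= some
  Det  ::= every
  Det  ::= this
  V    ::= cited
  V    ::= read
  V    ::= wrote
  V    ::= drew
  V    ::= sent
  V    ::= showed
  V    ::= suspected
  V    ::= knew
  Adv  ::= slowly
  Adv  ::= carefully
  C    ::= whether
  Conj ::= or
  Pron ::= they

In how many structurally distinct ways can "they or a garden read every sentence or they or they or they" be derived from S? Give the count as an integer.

Two of the 5 distinct bracketings:
[S [NP [NP [Pron they]] [Conj or] [NP [Det a] [N garden]]] [VP [V read] [NP [NP [Det every] [N sentence]] [Conj or] [NP [NP [Pron they]] [Conj or] [NP [NP [Pron they]] [Conj or] [NP [Pron they]]]]]]]
[S [NP [NP [Pron they]] [Conj or] [NP [Det a] [N garden]]] [VP [V read] [NP [NP [Det every] [N sentence]] [Conj or] [NP [NP [NP [Pron they]] [Conj or] [NP [Pron they]]] [Conj or] [NP [Pron they]]]]]]
The trees differ in how a recursive rule is bracketed over the same span.

5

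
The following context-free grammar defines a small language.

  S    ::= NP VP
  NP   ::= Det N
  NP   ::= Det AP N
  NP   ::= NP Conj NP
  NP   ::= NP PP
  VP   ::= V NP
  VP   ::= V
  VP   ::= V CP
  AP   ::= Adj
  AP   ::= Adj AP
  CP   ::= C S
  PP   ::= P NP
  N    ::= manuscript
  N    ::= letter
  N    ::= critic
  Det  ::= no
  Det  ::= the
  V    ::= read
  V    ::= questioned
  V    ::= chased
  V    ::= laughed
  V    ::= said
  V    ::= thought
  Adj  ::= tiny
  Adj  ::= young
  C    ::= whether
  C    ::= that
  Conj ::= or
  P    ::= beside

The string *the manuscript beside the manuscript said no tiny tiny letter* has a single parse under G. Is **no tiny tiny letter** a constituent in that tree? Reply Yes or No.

[S [NP [NP [Det the] [N manuscript]] [PP [P beside] [NP [Det the] [N manuscript]]]] [VP [V said] [NP [Det no] [AP [Adj tiny] [AP [Adj tiny]]] [N letter]]]]
The words 'no tiny tiny letter' are exhaustively dominated by a single NP node (built by NP → Det AP N), so they form a constituent.

Yes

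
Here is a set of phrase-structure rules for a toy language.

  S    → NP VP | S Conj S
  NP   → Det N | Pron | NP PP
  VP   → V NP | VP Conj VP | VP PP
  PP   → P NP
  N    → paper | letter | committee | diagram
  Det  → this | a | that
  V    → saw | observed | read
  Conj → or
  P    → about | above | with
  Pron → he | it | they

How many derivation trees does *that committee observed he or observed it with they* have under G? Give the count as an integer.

3

Two of the 3 distinct bracketings:
[S [NP [Det that] [N committee]] [VP [VP [V observed] [NP [Pron he]]] [Conj or] [VP [V observed] [NP [NP [Pron it]] [PP [P with] [NP [Pron they]]]]]]]
[S [NP [Det that] [N committee]] [VP [VP [V observed] [NP [Pron he]]] [Conj or] [VP [VP [V observed] [NP [Pron it]]] [PP [P with] [NP [Pron they]]]]]]
The difference turns on whether NP → NP PP is used at the relevant span, versus an alternative expansion of NP.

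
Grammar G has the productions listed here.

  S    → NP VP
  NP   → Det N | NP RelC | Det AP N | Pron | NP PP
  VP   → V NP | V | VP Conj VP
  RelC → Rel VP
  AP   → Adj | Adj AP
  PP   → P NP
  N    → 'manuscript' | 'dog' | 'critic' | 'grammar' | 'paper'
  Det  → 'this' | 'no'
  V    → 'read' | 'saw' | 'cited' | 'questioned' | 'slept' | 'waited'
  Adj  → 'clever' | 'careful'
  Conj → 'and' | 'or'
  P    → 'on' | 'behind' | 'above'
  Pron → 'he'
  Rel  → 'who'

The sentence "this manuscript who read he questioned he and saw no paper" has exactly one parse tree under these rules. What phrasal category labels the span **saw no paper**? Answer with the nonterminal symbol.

VP

[S [NP [NP [Det this] [N manuscript]] [RelC [Rel who] [VP [V read] [NP [Pron he]]]]] [VP [VP [V questioned] [NP [Pron he]]] [Conj and] [VP [V saw] [NP [Det no] [N paper]]]]]
The span 'saw no paper' is the VP node built by VP → V NP.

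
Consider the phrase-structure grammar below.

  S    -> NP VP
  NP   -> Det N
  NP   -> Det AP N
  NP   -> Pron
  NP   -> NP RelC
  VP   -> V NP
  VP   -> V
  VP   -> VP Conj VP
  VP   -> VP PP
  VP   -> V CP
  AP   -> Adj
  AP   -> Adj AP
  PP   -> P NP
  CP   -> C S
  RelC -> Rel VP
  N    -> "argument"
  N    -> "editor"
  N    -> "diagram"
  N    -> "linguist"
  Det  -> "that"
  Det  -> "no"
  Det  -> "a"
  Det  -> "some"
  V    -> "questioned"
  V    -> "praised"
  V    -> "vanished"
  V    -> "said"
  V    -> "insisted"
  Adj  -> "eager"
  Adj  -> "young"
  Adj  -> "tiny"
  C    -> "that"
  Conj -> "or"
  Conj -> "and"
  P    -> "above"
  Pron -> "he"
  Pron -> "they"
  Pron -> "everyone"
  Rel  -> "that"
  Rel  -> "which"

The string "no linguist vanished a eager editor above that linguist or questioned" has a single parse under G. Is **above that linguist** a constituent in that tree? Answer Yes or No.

Yes

[S [NP [Det no] [N linguist]] [VP [VP [VP [V vanished] [NP [Det a] [AP [Adj eager]] [N editor]]] [PP [P above] [NP [Det that] [N linguist]]]] [Conj or] [VP [V questioned]]]]
The words 'above that linguist' are exhaustively dominated by a single PP node (built by PP → P NP), so they form a constituent.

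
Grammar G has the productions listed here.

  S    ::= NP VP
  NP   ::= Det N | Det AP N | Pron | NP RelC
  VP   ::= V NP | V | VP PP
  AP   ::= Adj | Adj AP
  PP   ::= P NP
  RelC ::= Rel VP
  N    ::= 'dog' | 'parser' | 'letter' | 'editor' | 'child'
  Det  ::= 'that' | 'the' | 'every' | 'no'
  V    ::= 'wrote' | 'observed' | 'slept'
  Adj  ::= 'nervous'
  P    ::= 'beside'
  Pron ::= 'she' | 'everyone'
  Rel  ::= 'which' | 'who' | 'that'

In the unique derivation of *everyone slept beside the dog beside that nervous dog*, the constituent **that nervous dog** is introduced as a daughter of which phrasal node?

S
  NP
    Pron: everyone
  VP
    VP
      VP
        V: slept
      PP
        P: beside
        NP
          Det: the
          N: dog
    PP
      P: beside
      NP
        Det: that
        AP
          Adj: nervous
        N: dog
The span 'that nervous dog' is the NP node built by NP → Det AP N.
Its mother is the PP built by PP → P NP.

PP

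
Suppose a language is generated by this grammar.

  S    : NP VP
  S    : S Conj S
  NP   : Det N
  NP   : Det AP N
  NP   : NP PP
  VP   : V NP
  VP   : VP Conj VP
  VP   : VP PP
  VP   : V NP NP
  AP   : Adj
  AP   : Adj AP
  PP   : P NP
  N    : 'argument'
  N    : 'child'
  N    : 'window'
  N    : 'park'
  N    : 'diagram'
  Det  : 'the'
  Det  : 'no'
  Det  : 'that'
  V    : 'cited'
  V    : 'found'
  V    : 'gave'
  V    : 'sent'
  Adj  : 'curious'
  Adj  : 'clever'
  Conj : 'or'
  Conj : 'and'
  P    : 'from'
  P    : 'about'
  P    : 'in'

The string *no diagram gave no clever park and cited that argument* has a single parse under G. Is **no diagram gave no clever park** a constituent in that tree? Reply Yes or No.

No

[S [NP [Det no] [N diagram]] [VP [VP [V gave] [NP [Det no] [AP [Adj clever]] [N park]]] [Conj and] [VP [V cited] [NP [Det that] [N argument]]]]]
The smallest constituent containing 'no diagram gave no clever park' is the S spanning 'no diagram gave no clever park and cited that argument'; no single node in the tree dominates exactly the given words.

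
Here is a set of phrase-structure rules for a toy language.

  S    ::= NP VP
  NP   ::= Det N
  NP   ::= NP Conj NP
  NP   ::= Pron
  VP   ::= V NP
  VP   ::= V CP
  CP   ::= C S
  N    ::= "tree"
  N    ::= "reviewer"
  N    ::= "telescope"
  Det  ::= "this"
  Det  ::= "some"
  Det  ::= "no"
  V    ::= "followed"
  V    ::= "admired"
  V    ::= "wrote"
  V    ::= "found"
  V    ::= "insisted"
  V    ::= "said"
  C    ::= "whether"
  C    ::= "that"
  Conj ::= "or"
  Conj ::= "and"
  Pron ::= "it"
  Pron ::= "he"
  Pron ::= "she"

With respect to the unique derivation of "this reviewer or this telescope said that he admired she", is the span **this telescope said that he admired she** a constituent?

No

[S [NP [NP [Det this] [N reviewer]] [Conj or] [NP [Det this] [N telescope]]] [VP [V said] [CP [C that] [S [NP [Pron he]] [VP [V admired] [NP [Pron she]]]]]]]
The smallest constituent containing 'this telescope said that he admired she' is the S spanning 'this reviewer or this telescope said that he admired she'; no single node in the tree dominates exactly the given words.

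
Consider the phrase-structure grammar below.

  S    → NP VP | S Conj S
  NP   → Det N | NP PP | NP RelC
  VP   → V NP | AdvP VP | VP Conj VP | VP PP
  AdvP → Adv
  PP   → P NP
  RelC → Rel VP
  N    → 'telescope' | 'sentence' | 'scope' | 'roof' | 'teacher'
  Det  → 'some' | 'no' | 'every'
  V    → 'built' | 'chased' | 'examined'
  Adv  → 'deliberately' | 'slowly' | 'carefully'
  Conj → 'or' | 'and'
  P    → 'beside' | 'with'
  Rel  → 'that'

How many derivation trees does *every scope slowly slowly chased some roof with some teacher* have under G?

Two of the 4 distinct bracketings:
[S [NP [Det every] [N scope]] [VP [AdvP [Adv slowly]] [VP [AdvP [Adv slowly]] [VP [V chased] [NP [NP [Det some] [N roof]] [PP [P with] [NP [Det some] [N teacher]]]]]]]]
[S [NP [Det every] [N scope]] [VP [AdvP [Adv slowly]] [VP [AdvP [Adv slowly]] [VP [VP [V chased] [NP [Det some] [N roof]]] [PP [P with] [NP [Det some] [N teacher]]]]]]]
The difference turns on whether NP → NP PP is used at the relevant span, versus an alternative expansion of NP.

4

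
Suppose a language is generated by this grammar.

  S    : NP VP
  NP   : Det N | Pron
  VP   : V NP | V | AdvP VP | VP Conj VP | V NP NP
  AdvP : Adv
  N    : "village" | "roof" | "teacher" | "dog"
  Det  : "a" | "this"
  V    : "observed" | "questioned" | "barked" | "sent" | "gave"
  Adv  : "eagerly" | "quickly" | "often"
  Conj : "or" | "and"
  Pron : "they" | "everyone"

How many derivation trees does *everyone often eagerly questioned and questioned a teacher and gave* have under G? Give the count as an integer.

Two of the 9 distinct bracketings:
[S [NP [Pron everyone]] [VP [AdvP [Adv often]] [VP [AdvP [Adv eagerly]] [VP [VP [V questioned]] [Conj and] [VP [VP [V questioned] [NP [Det a] [N teacher]]] [Conj and] [VP [V gave]]]]]]]
[S [NP [Pron everyone]] [VP [AdvP [Adv often]] [VP [AdvP [Adv eagerly]] [VP [VP [VP [V questioned]] [Conj and] [VP [V questioned] [NP [Det a] [N teacher]]]] [Conj and] [VP [V gave]]]]]]
The trees differ in how a recursive rule is bracketed over the same span.

9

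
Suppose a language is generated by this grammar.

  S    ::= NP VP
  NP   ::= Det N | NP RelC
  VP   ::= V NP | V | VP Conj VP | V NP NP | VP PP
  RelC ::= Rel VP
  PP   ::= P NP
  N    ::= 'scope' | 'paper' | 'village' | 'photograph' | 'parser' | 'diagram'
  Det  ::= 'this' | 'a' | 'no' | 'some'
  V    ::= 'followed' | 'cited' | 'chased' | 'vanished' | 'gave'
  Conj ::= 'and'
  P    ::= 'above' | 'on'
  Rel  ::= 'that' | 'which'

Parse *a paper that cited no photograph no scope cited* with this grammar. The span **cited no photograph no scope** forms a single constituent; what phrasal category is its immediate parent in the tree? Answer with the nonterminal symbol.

[S [NP [NP [Det a] [N paper]] [RelC [Rel that] [VP [V cited] [NP [Det no] [N photograph]] [NP [Det no] [N scope]]]]] [VP [V cited]]]
The span 'cited no photograph no scope' is the VP node built by VP → V NP NP.
Its mother is the RelC built by RelC → Rel VP.

RelC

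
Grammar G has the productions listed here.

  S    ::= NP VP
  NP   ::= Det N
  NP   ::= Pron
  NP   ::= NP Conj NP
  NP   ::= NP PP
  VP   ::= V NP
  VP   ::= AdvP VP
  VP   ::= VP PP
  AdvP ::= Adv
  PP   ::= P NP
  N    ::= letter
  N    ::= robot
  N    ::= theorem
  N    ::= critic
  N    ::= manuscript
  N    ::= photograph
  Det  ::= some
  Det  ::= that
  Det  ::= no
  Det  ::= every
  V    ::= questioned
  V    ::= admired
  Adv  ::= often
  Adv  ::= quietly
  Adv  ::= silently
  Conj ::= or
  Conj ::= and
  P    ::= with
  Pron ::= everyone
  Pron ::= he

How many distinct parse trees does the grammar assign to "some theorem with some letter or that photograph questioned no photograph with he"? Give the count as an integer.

4

Two of the 4 distinct bracketings:
[S [NP [NP [NP [Det some] [N theorem]] [PP [P with] [NP [Det some] [N letter]]]] [Conj or] [NP [Det that] [N photograph]]] [VP [V questioned] [NP [NP [Det no] [N photograph]] [PP [P with] [NP [Pron he]]]]]]
[S [NP [NP [NP [Det some] [N theorem]] [PP [P with] [NP [Det some] [N letter]]]] [Conj or] [NP [Det that] [N photograph]]] [VP [VP [V questioned] [NP [Det no] [N photograph]]] [PP [P with] [NP [Pron he]]]]]
The difference turns on whether VP → VP PP is used at the relevant span, versus an alternative expansion of VP.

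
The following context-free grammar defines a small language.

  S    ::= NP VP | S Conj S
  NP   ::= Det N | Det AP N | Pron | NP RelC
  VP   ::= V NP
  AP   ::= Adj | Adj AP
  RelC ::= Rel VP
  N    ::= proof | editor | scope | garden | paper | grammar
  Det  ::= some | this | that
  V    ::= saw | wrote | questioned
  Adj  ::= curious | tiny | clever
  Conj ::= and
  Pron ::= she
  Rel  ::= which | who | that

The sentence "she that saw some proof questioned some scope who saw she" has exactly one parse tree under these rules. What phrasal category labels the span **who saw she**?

[S [NP [NP [Pron she]] [RelC [Rel that] [VP [V saw] [NP [Det some] [N proof]]]]] [VP [V questioned] [NP [NP [Det some] [N scope]] [RelC [Rel who] [VP [V saw] [NP [Pron she]]]]]]]
The span 'who saw she' is the RelC node built by RelC → Rel VP.

RelC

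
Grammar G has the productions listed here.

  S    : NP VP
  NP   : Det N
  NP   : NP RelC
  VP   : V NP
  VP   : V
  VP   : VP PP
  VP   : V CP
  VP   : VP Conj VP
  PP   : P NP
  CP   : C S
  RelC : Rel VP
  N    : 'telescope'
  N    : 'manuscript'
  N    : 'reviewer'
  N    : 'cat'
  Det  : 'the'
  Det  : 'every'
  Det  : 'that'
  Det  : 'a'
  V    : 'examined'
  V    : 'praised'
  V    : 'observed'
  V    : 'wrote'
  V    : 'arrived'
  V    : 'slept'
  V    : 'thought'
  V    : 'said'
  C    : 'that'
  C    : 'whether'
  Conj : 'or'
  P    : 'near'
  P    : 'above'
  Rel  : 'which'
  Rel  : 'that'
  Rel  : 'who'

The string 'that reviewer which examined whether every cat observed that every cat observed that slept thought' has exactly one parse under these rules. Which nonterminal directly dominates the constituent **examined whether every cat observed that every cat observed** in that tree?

S
  NP
    NP
      NP
        Det: that
        N: reviewer
      RelC
        Rel: which
        VP
          V: examined
          CP
            C: whether
            S
              NP
                Det: every
                N: cat
              VP
                V: observed
                CP
                  C: that
                  S
                    NP
                      Det: every
                      N: cat
                    VP
                      V: observed
    RelC
      Rel: that
      VP
        V: slept
  VP
    V: thought
The span 'examined whether every cat observed that every cat observed' is the VP node built by VP → V CP.
Its mother is the RelC built by RelC → Rel VP.

RelC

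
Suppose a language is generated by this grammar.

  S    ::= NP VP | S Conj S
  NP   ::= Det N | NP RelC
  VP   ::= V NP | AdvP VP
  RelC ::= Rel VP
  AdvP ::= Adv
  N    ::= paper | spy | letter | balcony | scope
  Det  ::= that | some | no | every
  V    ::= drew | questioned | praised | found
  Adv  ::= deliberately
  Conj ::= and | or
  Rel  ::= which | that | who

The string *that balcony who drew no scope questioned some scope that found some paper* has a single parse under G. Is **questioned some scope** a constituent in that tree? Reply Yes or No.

[S [NP [NP [Det that] [N balcony]] [RelC [Rel who] [VP [V drew] [NP [Det no] [N scope]]]]] [VP [V questioned] [NP [NP [Det some] [N scope]] [RelC [Rel that] [VP [V found] [NP [Det some] [N paper]]]]]]]
The smallest constituent containing 'questioned some scope' is the VP spanning 'questioned some scope that found some paper'; no single node in the tree dominates exactly the given words.

No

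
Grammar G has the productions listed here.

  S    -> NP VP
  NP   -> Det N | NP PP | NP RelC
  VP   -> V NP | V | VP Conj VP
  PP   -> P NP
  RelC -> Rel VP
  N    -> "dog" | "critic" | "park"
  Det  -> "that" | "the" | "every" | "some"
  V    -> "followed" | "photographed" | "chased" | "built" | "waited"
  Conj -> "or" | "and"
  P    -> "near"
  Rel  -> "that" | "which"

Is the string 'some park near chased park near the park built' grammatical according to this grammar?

Ungrammatical

A P word can never sit immediately before a V word in any string this grammar generates, so the substring 'near chased' rules out a derivation.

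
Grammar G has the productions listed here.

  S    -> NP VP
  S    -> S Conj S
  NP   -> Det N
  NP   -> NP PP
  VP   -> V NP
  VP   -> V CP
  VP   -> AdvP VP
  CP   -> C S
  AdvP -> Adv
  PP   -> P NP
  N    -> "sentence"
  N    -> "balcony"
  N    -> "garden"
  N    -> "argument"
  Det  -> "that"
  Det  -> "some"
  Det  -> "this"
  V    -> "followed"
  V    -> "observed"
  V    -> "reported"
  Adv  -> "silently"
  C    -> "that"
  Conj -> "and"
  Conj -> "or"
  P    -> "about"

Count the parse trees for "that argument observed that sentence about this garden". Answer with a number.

1

[S [NP [Det that] [N argument]] [VP [V observed] [NP [NP [Det that] [N sentence]] [PP [P about] [NP [Det this] [N garden]]]]]]
No rule offers an alternative attachment or grouping for any span, so this is the only derivation.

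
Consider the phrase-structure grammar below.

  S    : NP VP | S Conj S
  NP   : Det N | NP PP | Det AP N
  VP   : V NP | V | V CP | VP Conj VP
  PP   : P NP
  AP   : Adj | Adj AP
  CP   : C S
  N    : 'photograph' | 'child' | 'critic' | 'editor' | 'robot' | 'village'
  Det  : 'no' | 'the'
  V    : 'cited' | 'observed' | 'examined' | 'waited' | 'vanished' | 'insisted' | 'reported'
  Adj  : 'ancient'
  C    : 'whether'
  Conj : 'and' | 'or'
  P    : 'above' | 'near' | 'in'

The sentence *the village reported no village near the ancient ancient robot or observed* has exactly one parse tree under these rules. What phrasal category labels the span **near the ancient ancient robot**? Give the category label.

PP

S
  NP
    Det: the
    N: village
  VP
    VP
      V: reported
      NP
        NP
          Det: no
          N: village
        PP
          P: near
          NP
            Det: the
            AP
              Adj: ancient
              AP
                Adj: ancient
            N: robot
    Conj: or
    VP
      V: observed
The span 'near the ancient ancient robot' is the PP node built by PP → P NP.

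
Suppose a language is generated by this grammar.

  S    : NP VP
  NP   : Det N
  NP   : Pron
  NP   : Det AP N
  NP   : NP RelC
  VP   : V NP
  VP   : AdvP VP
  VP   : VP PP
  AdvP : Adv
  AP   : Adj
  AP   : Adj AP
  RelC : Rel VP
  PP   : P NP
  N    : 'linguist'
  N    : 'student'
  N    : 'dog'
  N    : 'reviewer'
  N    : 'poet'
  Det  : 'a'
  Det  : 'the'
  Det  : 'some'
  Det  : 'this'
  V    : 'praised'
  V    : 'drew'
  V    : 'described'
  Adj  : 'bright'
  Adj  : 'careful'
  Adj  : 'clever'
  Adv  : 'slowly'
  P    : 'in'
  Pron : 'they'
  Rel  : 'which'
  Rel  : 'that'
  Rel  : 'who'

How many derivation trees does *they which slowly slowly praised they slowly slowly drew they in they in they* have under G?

6

Two of the 6 distinct bracketings:
[S [NP [NP [Pron they]] [RelC [Rel which] [VP [AdvP [Adv slowly]] [VP [AdvP [Adv slowly]] [VP [V praised] [NP [Pron they]]]]]]] [VP [AdvP [Adv slowly]] [VP [AdvP [Adv slowly]] [VP [VP [VP [V drew] [NP [Pron they]]] [PP [P in] [NP [Pron they]]]] [PP [P in] [NP [Pron they]]]]]]]
[S [NP [NP [Pron they]] [RelC [Rel which] [VP [AdvP [Adv slowly]] [VP [AdvP [Adv slowly]] [VP [V praised] [NP [Pron they]]]]]]] [VP [AdvP [Adv slowly]] [VP [VP [AdvP [Adv slowly]] [VP [VP [V drew] [NP [Pron they]]] [PP [P in] [NP [Pron they]]]]] [PP [P in] [NP [Pron they]]]]]]
The trees differ in how a recursive rule is bracketed over the same span.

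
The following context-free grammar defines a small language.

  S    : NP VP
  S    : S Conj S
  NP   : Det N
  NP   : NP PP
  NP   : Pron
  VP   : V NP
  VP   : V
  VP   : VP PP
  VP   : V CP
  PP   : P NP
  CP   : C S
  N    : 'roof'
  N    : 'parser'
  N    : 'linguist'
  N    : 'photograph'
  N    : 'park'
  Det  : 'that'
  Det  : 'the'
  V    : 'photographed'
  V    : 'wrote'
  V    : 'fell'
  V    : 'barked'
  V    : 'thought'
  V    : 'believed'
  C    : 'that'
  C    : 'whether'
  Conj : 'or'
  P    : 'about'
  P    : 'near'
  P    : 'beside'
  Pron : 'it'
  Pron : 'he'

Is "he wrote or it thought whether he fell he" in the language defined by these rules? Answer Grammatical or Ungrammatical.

Grammatical

S
  S
    NP
      Pron: he
    VP
      V: wrote
  Conj: or
  S
    NP
      Pron: it
    VP
      V: thought
      CP
        C: whether
        S
          NP
            Pron: he
          VP
            V: fell
            NP
              Pron: he
Every word is introduced by a lexical rule and the phrasal rules combine the resulting categories into a single S.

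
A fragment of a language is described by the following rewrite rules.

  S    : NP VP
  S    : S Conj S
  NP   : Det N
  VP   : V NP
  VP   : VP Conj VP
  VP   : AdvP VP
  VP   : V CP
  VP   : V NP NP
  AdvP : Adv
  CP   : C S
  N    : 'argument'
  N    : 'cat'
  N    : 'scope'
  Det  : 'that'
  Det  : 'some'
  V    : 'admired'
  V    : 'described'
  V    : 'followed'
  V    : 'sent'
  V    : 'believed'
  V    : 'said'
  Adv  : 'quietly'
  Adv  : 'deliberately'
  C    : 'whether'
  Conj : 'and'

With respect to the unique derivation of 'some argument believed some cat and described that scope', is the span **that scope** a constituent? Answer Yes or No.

Yes

[S [NP [Det some] [N argument]] [VP [VP [V believed] [NP [Det some] [N cat]]] [Conj and] [VP [V described] [NP [Det that] [N scope]]]]]
The words 'that scope' are exhaustively dominated by a single NP node (built by NP → Det N), so they form a constituent.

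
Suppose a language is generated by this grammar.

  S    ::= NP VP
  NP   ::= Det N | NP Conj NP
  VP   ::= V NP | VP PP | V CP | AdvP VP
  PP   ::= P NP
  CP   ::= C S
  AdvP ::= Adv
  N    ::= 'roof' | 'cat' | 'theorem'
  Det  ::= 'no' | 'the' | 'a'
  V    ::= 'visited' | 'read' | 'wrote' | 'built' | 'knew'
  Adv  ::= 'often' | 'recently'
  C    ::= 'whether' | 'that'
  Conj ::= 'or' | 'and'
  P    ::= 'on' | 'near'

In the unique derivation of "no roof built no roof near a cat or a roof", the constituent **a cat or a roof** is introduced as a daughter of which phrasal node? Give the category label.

S
  NP
    Det: no
    N: roof
  VP
    VP
      V: built
      NP
        Det: no
        N: roof
    PP
      P: near
      NP
        NP
          Det: a
          N: cat
        Conj: or
        NP
          Det: a
          N: roof
The span 'a cat or a roof' is the NP node built by NP → NP Conj NP.
Its mother is the PP built by PP → P NP.

PP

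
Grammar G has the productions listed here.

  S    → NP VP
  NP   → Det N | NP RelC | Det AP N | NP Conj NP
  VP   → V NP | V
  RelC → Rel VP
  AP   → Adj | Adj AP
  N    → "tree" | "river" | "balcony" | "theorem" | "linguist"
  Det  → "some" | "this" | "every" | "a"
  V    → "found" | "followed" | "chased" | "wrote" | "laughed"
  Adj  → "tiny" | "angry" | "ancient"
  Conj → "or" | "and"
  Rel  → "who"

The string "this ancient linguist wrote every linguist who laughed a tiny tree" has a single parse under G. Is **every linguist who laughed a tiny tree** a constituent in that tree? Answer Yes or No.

[S [NP [Det this] [AP [Adj ancient]] [N linguist]] [VP [V wrote] [NP [NP [Det every] [N linguist]] [RelC [Rel who] [VP [V laughed] [NP [Det a] [AP [Adj tiny]] [N tree]]]]]]]
The words 'every linguist who laughed a tiny tree' are exhaustively dominated by a single NP node (built by NP → NP RelC), so they form a constituent.

Yes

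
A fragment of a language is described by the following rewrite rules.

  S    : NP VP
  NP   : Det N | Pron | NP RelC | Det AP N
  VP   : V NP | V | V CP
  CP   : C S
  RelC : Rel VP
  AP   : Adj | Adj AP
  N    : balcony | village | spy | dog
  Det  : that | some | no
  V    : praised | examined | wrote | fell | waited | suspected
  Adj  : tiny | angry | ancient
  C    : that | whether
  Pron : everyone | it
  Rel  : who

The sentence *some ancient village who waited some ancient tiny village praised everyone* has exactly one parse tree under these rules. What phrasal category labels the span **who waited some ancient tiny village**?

[S [NP [NP [Det some] [AP [Adj ancient]] [N village]] [RelC [Rel who] [VP [V waited] [NP [Det some] [AP [Adj ancient] [AP [Adj tiny]]] [N village]]]]] [VP [V praised] [NP [Pron everyone]]]]
The span 'who waited some ancient tiny village' is the RelC node built by RelC → Rel VP.

RelC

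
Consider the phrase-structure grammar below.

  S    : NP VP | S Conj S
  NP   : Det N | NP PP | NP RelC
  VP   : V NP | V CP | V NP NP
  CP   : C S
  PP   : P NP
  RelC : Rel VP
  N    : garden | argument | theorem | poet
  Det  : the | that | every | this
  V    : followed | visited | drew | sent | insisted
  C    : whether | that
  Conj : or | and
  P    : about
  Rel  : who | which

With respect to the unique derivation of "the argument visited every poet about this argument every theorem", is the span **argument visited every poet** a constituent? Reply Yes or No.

[S [NP [Det the] [N argument]] [VP [V visited] [NP [NP [Det every] [N poet]] [PP [P about] [NP [Det this] [N argument]]]] [NP [Det every] [N theorem]]]]
The smallest constituent containing 'argument visited every poet' is the S spanning 'the argument visited every poet about this argument every theorem'; no single node in the tree dominates exactly the given words.

No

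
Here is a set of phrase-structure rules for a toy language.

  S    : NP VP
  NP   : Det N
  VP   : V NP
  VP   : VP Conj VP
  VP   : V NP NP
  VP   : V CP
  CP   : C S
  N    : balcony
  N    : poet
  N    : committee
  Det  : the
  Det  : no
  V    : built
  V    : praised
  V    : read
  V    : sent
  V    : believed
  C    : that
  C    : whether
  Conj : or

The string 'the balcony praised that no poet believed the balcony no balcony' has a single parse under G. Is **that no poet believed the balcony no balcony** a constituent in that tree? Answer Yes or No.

Yes

[S [NP [Det the] [N balcony]] [VP [V praised] [CP [C that] [S [NP [Det no] [N poet]] [VP [V believed] [NP [Det the] [N balcony]] [NP [Det no] [N balcony]]]]]]]
The words 'that no poet believed the balcony no balcony' are exhaustively dominated by a single CP node (built by CP → C S), so they form a constituent.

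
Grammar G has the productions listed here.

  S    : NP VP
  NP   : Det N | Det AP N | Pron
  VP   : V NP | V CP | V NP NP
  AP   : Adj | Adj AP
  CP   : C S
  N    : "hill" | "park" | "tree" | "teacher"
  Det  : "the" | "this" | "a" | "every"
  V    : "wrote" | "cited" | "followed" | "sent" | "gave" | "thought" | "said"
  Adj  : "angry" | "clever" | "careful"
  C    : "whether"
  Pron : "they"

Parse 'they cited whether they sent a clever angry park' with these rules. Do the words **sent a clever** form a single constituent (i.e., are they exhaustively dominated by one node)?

No

[S [NP [Pron they]] [VP [V cited] [CP [C whether] [S [NP [Pron they]] [VP [V sent] [NP [Det a] [AP [Adj clever] [AP [Adj angry]]] [N park]]]]]]]
The smallest constituent containing 'sent a clever' is the VP spanning 'sent a clever angry park'; no single node in the tree dominates exactly the given words.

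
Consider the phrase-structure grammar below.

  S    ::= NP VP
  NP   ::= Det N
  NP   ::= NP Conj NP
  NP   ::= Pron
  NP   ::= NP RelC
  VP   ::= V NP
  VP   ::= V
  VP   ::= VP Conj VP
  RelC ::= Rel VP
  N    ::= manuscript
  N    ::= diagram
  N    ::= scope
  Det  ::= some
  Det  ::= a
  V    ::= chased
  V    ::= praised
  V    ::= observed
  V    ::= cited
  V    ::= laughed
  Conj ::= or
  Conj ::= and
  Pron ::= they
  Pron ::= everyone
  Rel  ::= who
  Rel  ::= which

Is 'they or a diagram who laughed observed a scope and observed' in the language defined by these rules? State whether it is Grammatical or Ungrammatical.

[S [NP [NP [Pron they]] [Conj or] [NP [NP [Det a] [N diagram]] [RelC [Rel who] [VP [V laughed]]]]] [VP [VP [V observed] [NP [Det a] [N scope]]] [Conj and] [VP [V observed]]]]
Every word is introduced by a lexical rule and the phrasal rules combine the resulting categories into a single S.

Grammatical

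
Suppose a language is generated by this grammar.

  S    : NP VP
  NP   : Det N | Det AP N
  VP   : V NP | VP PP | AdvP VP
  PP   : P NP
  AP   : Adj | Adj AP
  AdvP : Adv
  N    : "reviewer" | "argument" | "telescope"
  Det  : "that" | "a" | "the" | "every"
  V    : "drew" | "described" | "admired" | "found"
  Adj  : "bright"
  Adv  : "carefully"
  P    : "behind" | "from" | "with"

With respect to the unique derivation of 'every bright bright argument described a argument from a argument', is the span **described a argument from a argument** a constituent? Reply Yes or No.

[S [NP [Det every] [AP [Adj bright] [AP [Adj bright]]] [N argument]] [VP [VP [V described] [NP [Det a] [N argument]]] [PP [P from] [NP [Det a] [N argument]]]]]
The words 'described a argument from a argument' are exhaustively dominated by a single VP node (built by VP → VP PP), so they form a constituent.

Yes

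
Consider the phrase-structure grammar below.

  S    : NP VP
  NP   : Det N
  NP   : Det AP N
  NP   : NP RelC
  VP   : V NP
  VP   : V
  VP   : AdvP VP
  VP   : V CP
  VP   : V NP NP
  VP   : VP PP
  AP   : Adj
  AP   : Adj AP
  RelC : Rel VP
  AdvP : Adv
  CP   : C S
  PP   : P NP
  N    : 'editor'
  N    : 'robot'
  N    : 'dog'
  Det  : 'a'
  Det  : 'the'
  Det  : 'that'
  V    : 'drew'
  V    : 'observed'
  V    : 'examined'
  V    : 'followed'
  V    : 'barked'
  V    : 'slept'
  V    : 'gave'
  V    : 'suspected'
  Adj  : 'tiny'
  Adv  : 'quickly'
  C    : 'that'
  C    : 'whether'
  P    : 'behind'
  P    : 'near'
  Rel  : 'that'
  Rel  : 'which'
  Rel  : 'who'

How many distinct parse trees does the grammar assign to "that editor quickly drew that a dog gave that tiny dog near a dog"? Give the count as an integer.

Two of the 3 distinct bracketings:
[S [NP [Det that] [N editor]] [VP [AdvP [Adv quickly]] [VP [V drew] [CP [C that] [S [NP [Det a] [N dog]] [VP [VP [V gave] [NP [Det that] [AP [Adj tiny]] [N dog]]] [PP [P near] [NP [Det a] [N dog]]]]]]]]]
[S [NP [Det that] [N editor]] [VP [AdvP [Adv quickly]] [VP [VP [V drew] [CP [C that] [S [NP [Det a] [N dog]] [VP [V gave] [NP [Det that] [AP [Adj tiny]] [N dog]]]]]] [PP [P near] [NP [Det a] [N dog]]]]]]
The trees differ in how a recursive rule is bracketed over the same span.

3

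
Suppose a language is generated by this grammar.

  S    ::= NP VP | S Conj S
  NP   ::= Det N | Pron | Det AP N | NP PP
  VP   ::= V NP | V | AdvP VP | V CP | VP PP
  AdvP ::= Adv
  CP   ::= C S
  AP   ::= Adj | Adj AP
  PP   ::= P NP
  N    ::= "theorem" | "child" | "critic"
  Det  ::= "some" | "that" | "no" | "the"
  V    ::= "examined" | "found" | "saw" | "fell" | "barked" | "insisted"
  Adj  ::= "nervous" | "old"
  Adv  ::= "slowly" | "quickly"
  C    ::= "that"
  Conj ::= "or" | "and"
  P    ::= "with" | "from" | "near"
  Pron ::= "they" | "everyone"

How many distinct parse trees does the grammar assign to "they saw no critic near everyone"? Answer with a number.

2

The two bracketings:
[S [NP [Pron they]] [VP [V saw] [NP [NP [Det no] [N critic]] [PP [P near] [NP [Pron everyone]]]]]]
[S [NP [Pron they]] [VP [VP [V saw] [NP [Det no] [N critic]]] [PP [P near] [NP [Pron everyone]]]]]
The difference turns on whether NP → NP PP is used at the relevant span, versus an alternative expansion of NP.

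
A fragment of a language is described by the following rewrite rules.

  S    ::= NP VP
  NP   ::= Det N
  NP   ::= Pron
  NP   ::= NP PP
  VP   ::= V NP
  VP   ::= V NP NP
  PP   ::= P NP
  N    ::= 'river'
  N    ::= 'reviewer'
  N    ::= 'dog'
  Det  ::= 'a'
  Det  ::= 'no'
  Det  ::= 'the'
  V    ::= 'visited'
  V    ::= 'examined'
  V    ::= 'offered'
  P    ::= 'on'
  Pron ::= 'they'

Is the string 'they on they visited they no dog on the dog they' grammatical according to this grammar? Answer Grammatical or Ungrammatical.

For S → NP VP, every NP-prefix leaves a non-VP remainder: after 'they' the remainder is not a VP; after 'they on they' the remainder is not a VP.

Ungrammatical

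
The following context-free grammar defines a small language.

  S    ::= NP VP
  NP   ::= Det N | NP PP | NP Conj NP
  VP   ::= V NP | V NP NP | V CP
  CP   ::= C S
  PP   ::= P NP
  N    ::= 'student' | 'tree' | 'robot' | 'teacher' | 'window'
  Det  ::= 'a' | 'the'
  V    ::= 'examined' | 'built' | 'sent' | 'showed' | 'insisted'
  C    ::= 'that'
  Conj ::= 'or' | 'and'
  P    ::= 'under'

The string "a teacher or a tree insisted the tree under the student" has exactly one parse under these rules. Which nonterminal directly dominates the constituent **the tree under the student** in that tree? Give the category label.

VP

[S [NP [NP [Det a] [N teacher]] [Conj or] [NP [Det a] [N tree]]] [VP [V insisted] [NP [NP [Det the] [N tree]] [PP [P under] [NP [Det the] [N student]]]]]]
The span 'the tree under the student' is the NP node built by NP → NP PP.
Its mother is the VP built by VP → V NP.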